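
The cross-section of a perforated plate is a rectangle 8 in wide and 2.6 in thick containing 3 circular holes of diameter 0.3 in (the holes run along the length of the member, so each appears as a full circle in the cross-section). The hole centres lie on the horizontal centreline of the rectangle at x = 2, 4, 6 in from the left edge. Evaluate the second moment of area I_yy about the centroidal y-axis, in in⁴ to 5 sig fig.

I_yy ≈ 110.37 in⁴

Treat the section as a set of non-overlapping primitives; coordinates are from the bounding-box lower-left.
Plate: 8 × 2.6, A = 20.8 in², x = 4 in, Ī = 110.9333 in⁴.
Hole 1 (subtracted): ⌀0.3, A = 0.07068583 in², x = 2 in, Ī = 0.0003976078 in⁴.
Hole 2 (subtracted): ⌀0.3, A = 0.07068583 in², x = 4 in, Ī = 0.0003976078 in⁴.
Hole 3 (subtracted): ⌀0.3, A = 0.07068583 in², x = 6 in, Ī = 0.0003976078 in⁴.
By symmetry the centroid is at mid-width, x̄ = 4 in.
Transfer each piece to the centroidal y-axis using Ī + A·d² with d = x − 4:
  plate: d = 0 in → contributes +110.9333 in⁴
  hole 1: d = -2 in → contributes −0.2831409 in⁴
  hole 2: d = 0 in → contributes −0.0003976078 in⁴
  hole 3: d = 2 in → contributes −0.2831409 in⁴
Total I = 110.3667 in⁴.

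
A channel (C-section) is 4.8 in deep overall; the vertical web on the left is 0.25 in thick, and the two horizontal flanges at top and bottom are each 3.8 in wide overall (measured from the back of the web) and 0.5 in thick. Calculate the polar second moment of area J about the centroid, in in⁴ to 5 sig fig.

Break the section into simple shapes (no overlaps), measuring from the bottom-left corner of the bounding box.
Web: 0.25 × 4.8, A = 1.2 in², y = 2.4 in, Ī = 2.304 in⁴.
Top flange (beyond web): 3.55 × 0.5, A = 1.775 in², y = 4.55 in, Ī = 0.03697917 in⁴.
Bottom flange (beyond web): 3.55 × 0.5, A = 1.775 in², y = 0.25 in, Ī = 0.03697917 in⁴.
By symmetry the centroid is at mid-height, ȳ = 2.4 in.
Transfer each piece to the centroidal x-axis using Ī + A·d² with d = y − 2.4:
  web: d = 0 in → contributes +2.304 in⁴
  top flange (beyond web): d = 2.15 in → contributes +8.241917 in⁴
  bottom flange (beyond web): d = -2.15 in → contributes +8.241917 in⁴
Total I = 18.78783 in⁴.
For the y-axis: x̄ = 1.545 in.
Repeating about the centroidal y-axis gives I_y = 6.97209 in⁴.
Polar second moment: J = I_x + I_y = 25.75992 in⁴.

J ≈ 25.760 in⁴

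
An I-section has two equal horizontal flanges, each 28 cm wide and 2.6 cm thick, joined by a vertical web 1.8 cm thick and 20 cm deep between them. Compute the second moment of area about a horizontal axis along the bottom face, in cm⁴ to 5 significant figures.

I_base ≈ 4.8705 × 10⁴ cm⁴

Treat the section as a set of non-overlapping primitives; coordinates are from the bounding-box lower-left.
Bottom flange: 28 × 2.6, A = 72.8 cm², y = 1.3 cm, Ī = 41.01067 cm⁴.
Web: 1.8 × 20, A = 36 cm², y = 12.6 cm, Ī = 1 200 cm⁴.
Top flange: 28 × 2.6, A = 72.8 cm², y = 23.9 cm, Ī = 41.01067 cm⁴.
Transfer each piece to the bottom edge using Ī + A·d² with d = y − 0:
  bottom flange: d = 1.3 cm → contributes +164.0427 cm⁴
  web: d = 12.6 cm → contributes +6915.36 cm⁴
  top flange: d = 23.9 cm → contributes +41625.1 cm⁴
Total I = 48704.5 cm⁴.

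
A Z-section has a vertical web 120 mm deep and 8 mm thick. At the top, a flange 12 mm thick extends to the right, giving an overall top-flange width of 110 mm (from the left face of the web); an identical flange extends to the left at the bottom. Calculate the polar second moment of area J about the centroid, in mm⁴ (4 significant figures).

J ≈ 1.785 × 10⁷ mm⁴

Split into non-overlapping primitives; take the origin at the lower-left of the bounding box.
Web: 8 × 120, A = 960 mm², y = 60 mm, Ī = 1 152 000 mm⁴.
Top flange (beyond web): 102 × 12, A = 1 224 mm², y = 114 mm, Ī = 14 688 mm⁴.
Bottom flange (beyond web): 102 × 12, A = 1 224 mm², y = 6 mm, Ī = 14 688 mm⁴.
Centroid: ȳ = ΣA·y / ΣA = 60 mm.
Transfer each piece to the centroidal x-axis using Ī + A·d² with d = y − 60:
  web: d = 0 mm → contributes +1 152 000 mm⁴
  top flange (beyond web): d = 54 mm → contributes +3 583 872 mm⁴
  bottom flange (beyond web): d = -54 mm → contributes +3 583 872 mm⁴
Total I = 8 319 744 mm⁴.
For the y-axis: x̄ = 106 mm.
Repeating about the centroidal y-axis gives I_y = 9 532 736 mm⁴.
Polar second moment: J = I_x + I_y = 17 852 480 mm⁴.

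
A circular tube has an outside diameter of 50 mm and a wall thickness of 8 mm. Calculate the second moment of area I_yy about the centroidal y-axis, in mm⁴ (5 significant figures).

I_yy ≈ 2.4120 × 10⁵ mm⁴

Split into non-overlapping primitives; take the origin at the lower-left of the bounding box.
Outer circle: ⌀50, A = 1963.495 mm², x = 25 mm, Ī = 306796.2 mm⁴.
Bore (subtracted): ⌀34, A = 907.9203 mm², x = 25 mm, Ī = 65597.24 mm⁴.
By symmetry the centroid is at mid-width, x̄ = 25 mm.
All pieces are centred on the centroidal y-axis, so I = ΣĪ (holes subtracted) = 241198.9 mm⁴.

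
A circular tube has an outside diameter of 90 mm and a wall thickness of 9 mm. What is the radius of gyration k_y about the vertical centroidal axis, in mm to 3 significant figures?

Decompose the section into non-overlapping parts with the origin at the bottom-left of its bounding rectangle.
Outer circle: ⌀90, A = 6361.7 mm², x = 45 mm, Ī = 3 220 623 mm⁴.
Bore (subtracted): ⌀72, A = 4071.5 mm², x = 45 mm, Ī = 1 319 167 mm⁴.
By symmetry the centroid is at mid-width, x̄ = 45 mm.
All pieces are centred on the vertical centroidal axis, so I = ΣĪ (holes subtracted) = 1 901 456 mm⁴.
Radius of gyration: k = √(I/A) = √(1 901 456 / 2290.2) = 28.814 mm.

k_y ≈ 28.8 mm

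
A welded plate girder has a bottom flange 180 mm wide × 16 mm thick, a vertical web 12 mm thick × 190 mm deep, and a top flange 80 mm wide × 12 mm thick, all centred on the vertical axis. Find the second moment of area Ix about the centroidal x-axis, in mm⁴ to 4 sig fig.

Ix ≈ 4.076 × 10⁷ mm⁴

Split into non-overlapping primitives; take the origin at the lower-left of the bounding box.
Bottom plate: 180 × 16, A = 2 880 mm², y = 8 mm, Ī = 61 440 mm⁴.
Web plate: 12 × 190, A = 2 280 mm², y = 111 mm, Ī = 6 859 000 mm⁴.
Top plate: 80 × 12, A = 960 mm², y = 212 mm, Ī = 11 520 mm⁴.
Centroid: ȳ = ΣA·y / ΣA = 78.3725 mm.
Transfer each piece to the centroidal x-axis using Ī + A·d² with d = y − 78.3725:
  bottom plate: d = -70.3725 mm → contributes +14 324 051 mm⁴
  web plate: d = 32.6275 mm → contributes +9 286 175 mm⁴
  top plate: d = 133.627 mm → contributes +17 153 564 mm⁴
Total I = 40 763 791 mm⁴.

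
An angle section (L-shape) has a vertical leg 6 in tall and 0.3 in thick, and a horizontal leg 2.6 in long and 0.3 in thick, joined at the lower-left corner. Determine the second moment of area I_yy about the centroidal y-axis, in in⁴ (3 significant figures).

Break the section into simple shapes (no overlaps), measuring from the bottom-left corner of the bounding box.
Vertical leg: 0.3 × 6, A = 1.8 in², x = 0.15 in, Ī = 0.0135 in⁴.
Horizontal leg (remainder): 2.3 × 0.3, A = 0.69 in², x = 1.45 in, Ī = 0.30418 in⁴.
Centroid: x̄ = ΣA·x / ΣA = 0.51024 in.
Transfer each piece to the centroidal y-axis using Ī + A·d² with d = x − 0.51024:
  vertical leg: d = -0.36024 in → contributes +0.24709 in⁴
  horizontal leg (remainder): d = 0.93976 in → contributes +0.91355 in⁴
Total I = 1.1606 in⁴.

I_yy ≈ 1.16 in⁴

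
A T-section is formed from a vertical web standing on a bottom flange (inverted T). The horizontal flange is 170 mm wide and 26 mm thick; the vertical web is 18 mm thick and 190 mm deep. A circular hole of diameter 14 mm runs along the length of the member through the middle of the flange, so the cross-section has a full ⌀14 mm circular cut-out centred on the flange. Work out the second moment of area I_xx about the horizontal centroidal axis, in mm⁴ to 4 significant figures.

I_xx ≈ 3.268 × 10⁷ mm⁴

Break the section into simple shapes (no overlaps), measuring from the bottom-left corner of the bounding box.
Flange: 170 × 26, A = 4 420 mm², y = 13 mm, Ī = 248 993 mm⁴.
Web: 18 × 190, A = 3 420 mm², y = 121 mm, Ī = 10 288 500 mm⁴.
Hole (subtracted): ⌀14, A = 153.938 mm², y = 13 mm, Ī = 1885.74 mm⁴.
Centroid: ȳ = ΣA·y / ΣA = 61.0558 mm.
Transfer each piece to the horizontal centroidal axis using Ī + A·d² with d = y − 61.0558:
  flange: d = -48.0558 mm → contributes +10 456 372 mm⁴
  web: d = 59.9442 mm → contributes +22 577 603 mm⁴
  hole: d = -48.0558 mm → contributes −357 384 mm⁴
Total I = 32 676 590 mm⁴.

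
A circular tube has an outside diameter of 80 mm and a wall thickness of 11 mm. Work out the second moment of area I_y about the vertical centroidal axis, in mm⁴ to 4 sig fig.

Split into non-overlapping primitives; take the origin at the lower-left of the bounding box.
Outer circle: ⌀80, A = 5026.55 mm², x = 40 mm, Ī = 2 010 619 mm⁴.
Bore (subtracted): ⌀58, A = 2642.08 mm², x = 40 mm, Ī = 555 497 mm⁴.
By symmetry the centroid is at mid-width, x̄ = 40 mm.
All pieces are centred on the vertical centroidal axis, so I = ΣĪ (holes subtracted) = 1 455 122 mm⁴.

I_y ≈ 1.455 × 10⁶ mm⁴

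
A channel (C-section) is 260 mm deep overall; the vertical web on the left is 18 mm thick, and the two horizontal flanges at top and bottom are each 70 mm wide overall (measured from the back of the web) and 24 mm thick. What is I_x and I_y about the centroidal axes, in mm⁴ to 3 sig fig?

I_x ≈ 6.12 × 10⁷ mm⁴, I_y ≈ 2.68 × 10⁶ mm⁴

Treat the section as a set of non-overlapping primitives; coordinates are from the bounding-box lower-left.
Web: 18 × 260, A = 4 680 mm², y = 130 mm, Ī = 26 364 000 mm⁴.
Top flange (beyond web): 52 × 24, A = 1 248 mm², y = 248 mm, Ī = 59 904 mm⁴.
Bottom flange (beyond web): 52 × 24, A = 1 248 mm², y = 12 mm, Ī = 59 904 mm⁴.
By symmetry the centroid is at mid-height, ȳ = 130 mm.
Transfer each piece to the centroidal x-axis using Ī + A·d² with d = y − 130:
  web: d = 0 mm → contributes +26 364 000 mm⁴
  top flange (beyond web): d = 118 mm → contributes +17 437 056 mm⁴
  bottom flange (beyond web): d = -118 mm → contributes +17 437 056 mm⁴
Total I = 61 238 112 mm⁴.
For the y-axis: x̄ = 21.174 mm.
Repeating about the centroidal y-axis gives I_y = 2 682 879 mm⁴.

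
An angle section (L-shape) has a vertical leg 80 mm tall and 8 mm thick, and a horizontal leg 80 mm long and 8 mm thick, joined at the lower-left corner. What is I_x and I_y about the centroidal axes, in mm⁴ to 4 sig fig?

Break the section into simple shapes (no overlaps), measuring from the bottom-left corner of the bounding box.
Vertical leg: 8 × 80, A = 640 mm², y = 40 mm, Ī = 341 333 mm⁴.
Horizontal leg (remainder): 72 × 8, A = 576 mm², y = 4 mm, Ī = 3 072 mm⁴.
Centroid: ȳ = ΣA·y / ΣA = 22.9474 mm.
Transfer each piece to the centroidal x-axis using Ī + A·d² with d = y − 22.9474:
  vertical leg: d = 17.0526 mm → contributes +527 440 mm⁴
  horizontal leg (remainder): d = -18.9474 mm → contributes +209 858 mm⁴
Total I = 737 298 mm⁴.
For the y-axis: x̄ = 22.9474 mm.
Repeating about the centroidal y-axis gives I_y = 737 298 mm⁴.

I_x ≈ 7.373 × 10⁵ mm⁴, I_y ≈ 7.373 × 10⁵ mm⁴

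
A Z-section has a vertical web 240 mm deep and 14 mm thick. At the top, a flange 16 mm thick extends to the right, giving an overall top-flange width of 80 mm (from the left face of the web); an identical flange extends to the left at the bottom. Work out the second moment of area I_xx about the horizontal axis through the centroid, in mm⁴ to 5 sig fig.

I_xx ≈ 4.2666 × 10⁷ mm⁴

Treat the section as a set of non-overlapping primitives; coordinates are from the bounding-box lower-left.
Web: 14 × 240, A = 3 360 mm², y = 120 mm, Ī = 16 128 000 mm⁴.
Top flange (beyond web): 66 × 16, A = 1 056 mm², y = 232 mm, Ī = 22 528 mm⁴.
Bottom flange (beyond web): 66 × 16, A = 1 056 mm², y = 8 mm, Ī = 22 528 mm⁴.
Centroid: ȳ = ΣA·y / ΣA = 120 mm.
Transfer each piece to the horizontal axis through the centroid using Ī + A·d² with d = y − 120:
  web: d = 0 mm → contributes +16 128 000 mm⁴
  top flange (beyond web): d = 112 mm → contributes +13 268 992 mm⁴
  bottom flange (beyond web): d = -112 mm → contributes +13 268 992 mm⁴
Total I = 42 665 984 mm⁴.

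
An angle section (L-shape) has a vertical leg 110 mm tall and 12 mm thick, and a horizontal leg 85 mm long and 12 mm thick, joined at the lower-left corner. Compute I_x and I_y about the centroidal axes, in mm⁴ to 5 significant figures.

I_x ≈ 2.6058 × 10⁶ mm⁴, I_y ≈ 1.3560 × 10⁶ mm⁴

Treat the section as a set of non-overlapping primitives; coordinates are from the bounding-box lower-left.
Vertical leg: 12 × 110, A = 1 320 mm², y = 55 mm, Ī = 1 331 000 mm⁴.
Horizontal leg (remainder): 73 × 12, A = 876 mm², y = 6 mm, Ī = 10 512 mm⁴.
Centroid: ȳ = ΣA·y / ΣA = 35.45355 mm.
Transfer each piece to the centroidal x-axis using Ī + A·d² with d = y − 35.45355:
  vertical leg: d = 19.54645 mm → contributes +1 835 324 mm⁴
  horizontal leg (remainder): d = -29.45355 mm → contributes +770452.3 mm⁴
Total I = 2 605 776 mm⁴.
For the y-axis: x̄ = 22.95355 mm.
Repeating about the centroidal y-axis gives I_y = 1 355 951 mm⁴.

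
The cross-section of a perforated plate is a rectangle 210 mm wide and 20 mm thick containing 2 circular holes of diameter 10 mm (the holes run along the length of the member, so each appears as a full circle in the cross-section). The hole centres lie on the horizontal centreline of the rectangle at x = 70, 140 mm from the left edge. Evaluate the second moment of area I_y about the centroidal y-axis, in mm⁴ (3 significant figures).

I_y ≈ 1.52 × 10⁷ mm⁴

Decompose the section into non-overlapping parts with the origin at the bottom-left of its bounding rectangle.
Plate: 210 × 20, A = 4 200 mm², x = 105 mm, Ī = 15 435 000 mm⁴.
Hole 1 (subtracted): ⌀10, A = 78.54 mm², x = 70 mm, Ī = 490.87 mm⁴.
Hole 2 (subtracted): ⌀10, A = 78.54 mm², x = 140 mm, Ī = 490.87 mm⁴.
By symmetry the centroid is at mid-width, x̄ = 105 mm.
Transfer each piece to the centroidal y-axis using Ī + A·d² with d = x − 105:
  plate: d = 0 mm → contributes +15 435 000 mm⁴
  hole 1: d = -35 mm → contributes −96 702 mm⁴
  hole 2: d = 35 mm → contributes −96 702 mm⁴
Total I = 15 241 596 mm⁴.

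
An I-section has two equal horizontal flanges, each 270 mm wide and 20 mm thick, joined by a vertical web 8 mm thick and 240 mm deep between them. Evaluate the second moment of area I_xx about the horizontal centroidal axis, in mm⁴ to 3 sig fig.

Split into non-overlapping primitives; take the origin at the lower-left of the bounding box.
Bottom flange: 270 × 20, A = 5 400 mm², y = 10 mm, Ī = 180 000 mm⁴.
Web: 8 × 240, A = 1 920 mm², y = 140 mm, Ī = 9 216 000 mm⁴.
Top flange: 270 × 20, A = 5 400 mm², y = 270 mm, Ī = 180 000 mm⁴.
By symmetry the centroid is at mid-height, ȳ = 140 mm.
Transfer each piece to the horizontal centroidal axis using Ī + A·d² with d = y − 140:
  bottom flange: d = -130 mm → contributes +91 440 000 mm⁴
  web: d = 0 mm → contributes +9 216 000 mm⁴
  top flange: d = 130 mm → contributes +91 440 000 mm⁴
Total I = 192 096 000 mm⁴.

I_xx ≈ 1.92 × 10⁸ mm⁴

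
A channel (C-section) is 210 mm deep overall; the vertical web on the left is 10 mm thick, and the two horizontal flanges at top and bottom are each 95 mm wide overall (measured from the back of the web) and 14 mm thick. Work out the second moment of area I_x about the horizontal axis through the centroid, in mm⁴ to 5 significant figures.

Split into non-overlapping primitives; take the origin at the lower-left of the bounding box.
Web: 10 × 210, A = 2 100 mm², y = 105 mm, Ī = 7 717 500 mm⁴.
Top flange (beyond web): 85 × 14, A = 1 190 mm², y = 203 mm, Ī = 19436.67 mm⁴.
Bottom flange (beyond web): 85 × 14, A = 1 190 mm², y = 7 mm, Ī = 19436.67 mm⁴.
By symmetry the centroid is at mid-height, ȳ = 105 mm.
Transfer each piece to the horizontal axis through the centroid using Ī + A·d² with d = y − 105:
  web: d = 0 mm → contributes +7 717 500 mm⁴
  top flange (beyond web): d = 98 mm → contributes +11 448 197 mm⁴
  bottom flange (beyond web): d = -98 mm → contributes +11 448 197 mm⁴
Total I = 30 613 893 mm⁴.

I_x ≈ 3.0614 × 10⁷ mm⁴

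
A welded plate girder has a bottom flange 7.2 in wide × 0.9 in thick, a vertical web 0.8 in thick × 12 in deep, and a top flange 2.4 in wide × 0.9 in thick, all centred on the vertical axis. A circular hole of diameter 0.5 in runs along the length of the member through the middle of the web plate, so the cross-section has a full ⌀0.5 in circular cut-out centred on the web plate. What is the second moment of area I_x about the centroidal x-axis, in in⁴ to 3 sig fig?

Split into non-overlapping primitives; take the origin at the lower-left of the bounding box.
Bottom plate: 7.2 × 0.9, A = 6.48 in², y = 0.45 in, Ī = 0.4374 in⁴.
Web plate: 0.8 × 12, A = 9.6 in², y = 6.9 in, Ī = 115.2 in⁴.
Top plate: 2.4 × 0.9, A = 2.16 in², y = 13.35 in, Ī = 0.1458 in⁴.
Hole (subtracted): ⌀0.5, A = 0.19635 in², y = 6.9 in, Ī = 0.003068 in⁴.
Centroid: ȳ = ΣA·y / ΣA = 5.3557 in.
Transfer each piece to the centroidal x-axis using Ī + A·d² with d = y − 5.3557:
  bottom plate: d = -4.9057 in → contributes +156.39 in⁴
  web plate: d = 1.5443 in → contributes +138.09 in⁴
  top plate: d = 7.9943 in → contributes +138.19 in⁴
  hole: d = 1.5443 in → contributes −0.47131 in⁴
Total I = 432.2 in⁴.

I_x ≈ 432 in⁴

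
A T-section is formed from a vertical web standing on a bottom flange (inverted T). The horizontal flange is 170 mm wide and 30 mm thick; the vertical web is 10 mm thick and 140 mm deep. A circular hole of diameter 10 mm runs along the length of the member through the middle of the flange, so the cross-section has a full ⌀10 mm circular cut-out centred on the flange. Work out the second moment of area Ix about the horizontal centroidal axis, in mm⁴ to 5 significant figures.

Ix ≈ 1.0578 × 10⁷ mm⁴

Split into non-overlapping primitives; take the origin at the lower-left of the bounding box.
Flange: 170 × 30, A = 5 100 mm², y = 15 mm, Ī = 382 500 mm⁴.
Web: 10 × 140, A = 1 400 mm², y = 100 mm, Ī = 2 286 667 mm⁴.
Hole (subtracted): ⌀10, A = 78.53982 mm², y = 15 mm, Ī = 490.8739 mm⁴.
Centroid: ȳ = ΣA·y / ΣA = 33.53161 mm.
Transfer each piece to the horizontal centroidal axis using Ī + A·d² with d = y − 33.53161:
  flange: d = -18.53161 mm → contributes +2 133 945 mm⁴
  web: d = 66.46839 mm → contributes +8 471 932 mm⁴
  hole: d = -18.53161 mm → contributes −27463.06 mm⁴
Total I = 10 578 414 mm⁴.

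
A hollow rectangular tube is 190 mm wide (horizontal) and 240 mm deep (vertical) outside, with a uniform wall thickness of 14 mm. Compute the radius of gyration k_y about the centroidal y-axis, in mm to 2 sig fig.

k_y ≈ 74 mm

Treat the section as a set of non-overlapping primitives; coordinates are from the bounding-box lower-left.
Outer rectangle: 190 × 240, A = 45 600 mm², x = 95 mm, Ī = 137 180 000 mm⁴.
Inner void (subtracted): 162 × 212, A = 34 344 mm², x = 95 mm, Ī = 75 110 328 mm⁴.
By symmetry the centroid is at mid-width, x̄ = 95 mm.
All pieces are centred on the centroidal y-axis, so I = ΣĪ (holes subtracted) = 62 069 672 mm⁴.
Radius of gyration: k = √(I/A) = √(62 069 672 / 11 256) = 74.26 mm.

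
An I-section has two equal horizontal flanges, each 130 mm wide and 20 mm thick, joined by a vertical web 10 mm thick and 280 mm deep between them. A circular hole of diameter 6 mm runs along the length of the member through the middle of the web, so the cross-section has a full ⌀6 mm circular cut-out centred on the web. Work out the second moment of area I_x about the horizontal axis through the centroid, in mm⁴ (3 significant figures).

I_x ≈ 1.35 × 10⁸ mm⁴

Split into non-overlapping primitives; take the origin at the lower-left of the bounding box.
Bottom flange: 130 × 20, A = 2 600 mm², y = 10 mm, Ī = 86 667 mm⁴.
Web: 10 × 280, A = 2 800 mm², y = 160 mm, Ī = 18 293 333 mm⁴.
Top flange: 130 × 20, A = 2 600 mm², y = 310 mm, Ī = 86 667 mm⁴.
Hole (subtracted): ⌀6, A = 28.274 mm², y = 160 mm, Ī = 63.617 mm⁴.
By symmetry the centroid is at mid-height, ȳ = 160 mm.
Transfer each piece to the horizontal axis through the centroid using Ī + A·d² with d = y − 160:
  bottom flange: d = -150 mm → contributes +58 586 667 mm⁴
  web: d = 0 mm → contributes +18 293 333 mm⁴
  top flange: d = 150 mm → contributes +58 586 667 mm⁴
  hole: d = 0 mm → contributes −63.617 mm⁴
Total I = 135 466 603 mm⁴.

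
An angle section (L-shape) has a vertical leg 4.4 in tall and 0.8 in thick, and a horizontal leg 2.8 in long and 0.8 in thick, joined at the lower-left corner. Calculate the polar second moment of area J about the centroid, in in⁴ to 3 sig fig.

J ≈ 12.2 in⁴

Break the section into simple shapes (no overlaps), measuring from the bottom-left corner of the bounding box.
Vertical leg: 0.8 × 4.4, A = 3.52 in², y = 2.2 in, Ī = 5.6789 in⁴.
Horizontal leg (remainder): 2 × 0.8, A = 1.6 in², y = 0.4 in, Ī = 0.085333 in⁴.
Centroid: ȳ = ΣA·y / ΣA = 1.6375 in.
Transfer each piece to the centroidal x-axis using Ī + A·d² with d = y − 1.6375:
  vertical leg: d = 0.5625 in → contributes +6.7927 in⁴
  horizontal leg (remainder): d = -1.2375 in → contributes +2.5356 in⁴
Total I = 9.3283 in⁴.
For the y-axis: x̄ = 0.8375 in.
Repeating about the centroidal y-axis gives I_y = 2.8771 in⁴.
Polar second moment: J = I_x + I_y = 12.205 in⁴.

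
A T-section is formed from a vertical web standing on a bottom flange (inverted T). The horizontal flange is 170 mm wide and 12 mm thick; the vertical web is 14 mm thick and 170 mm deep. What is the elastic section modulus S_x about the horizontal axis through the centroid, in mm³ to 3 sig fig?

S_x ≈ 1.17 × 10⁵ mm³

Decompose the section into non-overlapping parts with the origin at the bottom-left of its bounding rectangle.
Flange: 170 × 12, A = 2 040 mm², y = 6 mm, Ī = 24 480 mm⁴.
Web: 14 × 170, A = 2 380 mm², y = 97 mm, Ī = 5 731 833 mm⁴.
Centroid: ȳ = ΣA·y / ΣA = 55 mm.
Transfer each piece to the horizontal axis through the centroid using Ī + A·d² with d = y − 55:
  flange: d = -49 mm → contributes +4 922 520 mm⁴
  web: d = 42 mm → contributes +9 930 153 mm⁴
Total I = 14 852 673 mm⁴.
Extreme fibre distance c = 127 mm; S = I/c = 116 950 mm³.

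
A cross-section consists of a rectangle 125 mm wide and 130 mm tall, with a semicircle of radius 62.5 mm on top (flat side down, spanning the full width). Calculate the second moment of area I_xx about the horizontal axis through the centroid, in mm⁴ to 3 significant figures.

Decompose the section into non-overlapping parts with the origin at the bottom-left of its bounding rectangle.
Rectangular body: 125 × 130, A = 16 250 mm², y = 65 mm, Ī = 22 885 417 mm⁴.
Semicircular cap: semicircle r = 62.5, A = 6135.9 mm², y = 156.53 mm, Ī = 1 674 758 mm⁴.
Centroid: ȳ = ΣA·y / ΣA = 90.087 mm.
Transfer each piece to the horizontal axis through the centroid using Ī + A·d² with d = y − 90.087:
  rectangular body: d = -25.087 mm → contributes +33 112 469 mm⁴
  semicircular cap: d = 66.439 mm → contributes +28 759 451 mm⁴
Total I = 61 871 920 mm⁴.

I_xx ≈ 6.19 × 10⁷ mm⁴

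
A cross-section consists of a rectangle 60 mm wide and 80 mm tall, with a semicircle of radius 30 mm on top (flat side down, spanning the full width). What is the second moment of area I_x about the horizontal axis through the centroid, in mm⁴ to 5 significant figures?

I_x ≈ 5.6856 × 10⁶ mm⁴

Treat the section as a set of non-overlapping primitives; coordinates are from the bounding-box lower-left.
Rectangular body: 60 × 80, A = 4 800 mm², y = 40 mm, Ī = 2 560 000 mm⁴.
Semicircular cap: semicircle r = 30, A = 1413.717 mm², y = 92.7324 mm, Ī = 88903.14 mm⁴.
Centroid: ȳ = ΣA·y / ΣA = 51.99744 mm.
Transfer each piece to the horizontal axis through the centroid using Ī + A·d² with d = y − 51.99744:
  rectangular body: d = -11.99744 mm → contributes +3 250 905 mm⁴
  semicircular cap: d = 40.73496 mm → contributes +2 434 735 mm⁴
Total I = 5 685 640 mm⁴.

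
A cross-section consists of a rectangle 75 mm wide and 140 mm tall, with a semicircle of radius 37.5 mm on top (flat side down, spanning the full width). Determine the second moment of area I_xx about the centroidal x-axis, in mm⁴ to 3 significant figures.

Decompose the section into non-overlapping parts with the origin at the bottom-left of its bounding rectangle.
Rectangular body: 75 × 140, A = 10 500 mm², y = 70 mm, Ī = 17 150 000 mm⁴.
Semicircular cap: semicircle r = 37.5, A = 2208.9 mm², y = 155.92 mm, Ī = 217 049 mm⁴.
Centroid: ȳ = ΣA·y / ΣA = 84.933 mm.
Transfer each piece to the centroidal x-axis using Ī + A·d² with d = y − 84.933:
  rectangular body: d = -14.933 mm → contributes +19 491 418 mm⁴
  semicircular cap: d = 70.983 mm → contributes +11 346 810 mm⁴
Total I = 30 838 228 mm⁴.

I_xx ≈ 3.08 × 10⁷ mm⁴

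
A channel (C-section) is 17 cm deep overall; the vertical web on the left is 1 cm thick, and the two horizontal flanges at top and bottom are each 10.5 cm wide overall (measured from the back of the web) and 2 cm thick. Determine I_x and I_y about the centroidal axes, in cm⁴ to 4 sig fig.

Break the section into simple shapes (no overlaps), measuring from the bottom-left corner of the bounding box.
Web: 1 × 17, A = 17 cm², y = 8.5 cm, Ī = 409.417 cm⁴.
Top flange (beyond web): 9.5 × 2, A = 19 cm², y = 16 cm, Ī = 6.33333 cm⁴.
Bottom flange (beyond web): 9.5 × 2, A = 19 cm², y = 1 cm, Ī = 6.33333 cm⁴.
By symmetry the centroid is at mid-height, ȳ = 8.5 cm.
Transfer each piece to the centroidal x-axis using Ī + A·d² with d = y − 8.5:
  web: d = 0 cm → contributes +409.417 cm⁴
  top flange (beyond web): d = 7.5 cm → contributes +1075.08 cm⁴
  bottom flange (beyond web): d = -7.5 cm → contributes +1075.08 cm⁴
Total I = 2559.58 cm⁴.
For the y-axis: x̄ = 4.12727 cm.
Repeating about the centroidal y-axis gives I_y = 610.942 cm⁴.

I_x ≈ 2560 cm⁴, I_y ≈ 610.9 cm⁴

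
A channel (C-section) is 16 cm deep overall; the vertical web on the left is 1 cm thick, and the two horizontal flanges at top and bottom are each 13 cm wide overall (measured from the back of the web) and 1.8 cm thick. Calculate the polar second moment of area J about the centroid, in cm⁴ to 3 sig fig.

Break the section into simple shapes (no overlaps), measuring from the bottom-left corner of the bounding box.
Web: 1 × 16, A = 16 cm², y = 8 cm, Ī = 341.33 cm⁴.
Top flange (beyond web): 12 × 1.8, A = 21.6 cm², y = 15.1 cm, Ī = 5.832 cm⁴.
Bottom flange (beyond web): 12 × 1.8, A = 21.6 cm², y = 0.9 cm, Ī = 5.832 cm⁴.
By symmetry the centroid is at mid-height, ȳ = 8 cm.
Transfer each piece to the centroidal x-axis using Ī + A·d² with d = y − 8:
  web: d = 0 cm → contributes +341.33 cm⁴
  top flange (beyond web): d = 7.1 cm → contributes +1094.7 cm⁴
  bottom flange (beyond web): d = -7.1 cm → contributes +1094.7 cm⁴
Total I = 2530.7 cm⁴.
For the y-axis: x̄ = 5.2432 cm.
Repeating about the centroidal y-axis gives I_y = 1 013 cm⁴.
Polar second moment: J = I_x + I_y = 3543.7 cm⁴.

J ≈ 3540 cm⁴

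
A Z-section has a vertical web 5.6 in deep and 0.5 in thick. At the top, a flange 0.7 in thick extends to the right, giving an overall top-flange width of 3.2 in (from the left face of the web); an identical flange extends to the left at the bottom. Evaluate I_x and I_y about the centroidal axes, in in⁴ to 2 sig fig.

Decompose the section into non-overlapping parts with the origin at the bottom-left of its bounding rectangle.
Web: 0.5 × 5.6, A = 2.8 in², y = 2.8 in, Ī = 7.317 in⁴.
Top flange (beyond web): 2.7 × 0.7, A = 1.89 in², y = 5.25 in, Ī = 0.07718 in⁴.
Bottom flange (beyond web): 2.7 × 0.7, A = 1.89 in², y = 0.35 in, Ī = 0.07718 in⁴.
Centroid: ȳ = ΣA·y / ΣA = 2.8 in.
Transfer each piece to the centroidal x-axis using Ī + A·d² with d = y − 2.8:
  web: d = 0 in → contributes +7.317 in⁴
  top flange (beyond web): d = 2.45 in → contributes +11.42 in⁴
  bottom flange (beyond web): d = -2.45 in → contributes +11.42 in⁴
Total I = 30.16 in⁴.
For the y-axis: x̄ = 2.95 in.
Repeating about the centroidal y-axis gives I_y = 12.03 in⁴.

I_x ≈ 30 in⁴, I_y ≈ 12 in⁴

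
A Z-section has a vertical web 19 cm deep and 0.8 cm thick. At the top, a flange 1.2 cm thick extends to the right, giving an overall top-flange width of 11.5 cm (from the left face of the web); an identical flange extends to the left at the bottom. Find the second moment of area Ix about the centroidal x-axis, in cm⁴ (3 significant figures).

Break the section into simple shapes (no overlaps), measuring from the bottom-left corner of the bounding box.
Web: 0.8 × 19, A = 15.2 cm², y = 9.5 cm, Ī = 457.27 cm⁴.
Top flange (beyond web): 10.7 × 1.2, A = 12.84 cm², y = 18.4 cm, Ī = 1.5408 cm⁴.
Bottom flange (beyond web): 10.7 × 1.2, A = 12.84 cm², y = 0.6 cm, Ī = 1.5408 cm⁴.
Centroid: ȳ = ΣA·y / ΣA = 9.5 cm.
Transfer each piece to the centroidal x-axis using Ī + A·d² with d = y − 9.5:
  web: d = 0 cm → contributes +457.27 cm⁴
  top flange (beyond web): d = 8.9 cm → contributes +1018.6 cm⁴
  bottom flange (beyond web): d = -8.9 cm → contributes +1018.6 cm⁴
Total I = 2494.5 cm⁴.

Ix ≈ 2490 cm⁴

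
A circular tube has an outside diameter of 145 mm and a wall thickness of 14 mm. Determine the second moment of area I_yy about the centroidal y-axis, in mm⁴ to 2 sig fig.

I_yy ≈ 1.3 × 10⁷ mm⁴

Split into non-overlapping primitives; take the origin at the lower-left of the bounding box.
Outer circle: ⌀145, A = 16 513 mm², x = 72.5 mm, Ī = 21 699 109 mm⁴.
Bore (subtracted): ⌀117, A = 10 751 mm², x = 72.5 mm, Ī = 9 198 422 mm⁴.
By symmetry the centroid is at mid-width, x̄ = 72.5 mm.
All pieces are centred on the centroidal y-axis, so I = ΣĪ (holes subtracted) = 12 500 687 mm⁴.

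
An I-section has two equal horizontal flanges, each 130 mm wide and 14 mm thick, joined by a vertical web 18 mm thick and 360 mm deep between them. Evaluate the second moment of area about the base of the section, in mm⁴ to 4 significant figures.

I_base ≈ 5.782 × 10⁸ mm⁴

Decompose the section into non-overlapping parts with the origin at the bottom-left of its bounding rectangle.
Bottom flange: 130 × 14, A = 1 820 mm², y = 7 mm, Ī = 29726.7 mm⁴.
Web: 18 × 360, A = 6 480 mm², y = 194 mm, Ī = 69 984 000 mm⁴.
Top flange: 130 × 14, A = 1 820 mm², y = 381 mm, Ī = 29726.7 mm⁴.
Transfer each piece to the base of the section using Ī + A·d² with d = y − 0:
  bottom flange: d = 7 mm → contributes +118 907 mm⁴
  web: d = 194 mm → contributes +313 865 280 mm⁴
  top flange: d = 381 mm → contributes +264 222 747 mm⁴
Total I = 578 206 933 mm⁴.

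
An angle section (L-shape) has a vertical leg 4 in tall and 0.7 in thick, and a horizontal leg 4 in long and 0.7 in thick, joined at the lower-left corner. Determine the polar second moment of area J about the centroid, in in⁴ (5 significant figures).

Break the section into simple shapes (no overlaps), measuring from the bottom-left corner of the bounding box.
Vertical leg: 0.7 × 4, A = 2.8 in², y = 2 in, Ī = 3.733333 in⁴.
Horizontal leg (remainder): 3.3 × 0.7, A = 2.31 in², y = 0.35 in, Ī = 0.094325 in⁴.
Centroid: ȳ = ΣA·y / ΣA = 1.25411 in.
Transfer each piece to the centroidal x-axis using Ī + A·d² with d = y − 1.25411:
  vertical leg: d = 0.7458904 in → contributes +5.29112 in⁴
  horizontal leg (remainder): d = -0.9041096 in → contributes +1.982552 in⁴
Total I = 7.273672 in⁴.
For the y-axis: x̄ = 1.25411 in.
Repeating about the centroidal y-axis gives I_y = 7.273672 in⁴.
Polar second moment: J = I_x + I_y = 14.54734 in⁴.

J ≈ 14.547 in⁴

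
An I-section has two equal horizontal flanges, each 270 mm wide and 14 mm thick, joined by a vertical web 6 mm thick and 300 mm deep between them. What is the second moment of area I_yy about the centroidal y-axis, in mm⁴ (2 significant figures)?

I_yy ≈ 4.6 × 10⁷ mm⁴

Treat the section as a set of non-overlapping primitives; coordinates are from the bounding-box lower-left.
Bottom flange: 270 × 14, A = 3 780 mm², x = 135 mm, Ī = 22 963 500 mm⁴.
Web: 6 × 300, A = 1 800 mm², x = 135 mm, Ī = 5 400 mm⁴.
Top flange: 270 × 14, A = 3 780 mm², x = 135 mm, Ī = 22 963 500 mm⁴.
By symmetry the centroid is at mid-width, x̄ = 135 mm.
All pieces are centred on the centroidal y-axis, so I = ΣĪ = 45 932 400 mm⁴.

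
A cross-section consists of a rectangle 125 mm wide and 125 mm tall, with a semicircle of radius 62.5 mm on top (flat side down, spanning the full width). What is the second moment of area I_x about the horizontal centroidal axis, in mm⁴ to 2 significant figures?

Decompose the section into non-overlapping parts with the origin at the bottom-left of its bounding rectangle.
Rectangular body: 125 × 125, A = 15 625 mm², y = 62.5 mm, Ī = 20 345 052 mm⁴.
Semicircular cap: semicircle r = 62.5, A = 6 136 mm², y = 151.5 mm, Ī = 1 674 758 mm⁴.
Centroid: ȳ = ΣA·y / ΣA = 87.6 mm.
Transfer each piece to the horizontal centroidal axis using Ī + A·d² with d = y − 87.6:
  rectangular body: d = -25.1 mm → contributes +30 190 993 mm⁴
  semicircular cap: d = 63.92 mm → contributes +26 747 241 mm⁴
Total I = 56 938 234 mm⁴.

I_x ≈ 5.7 × 10⁷ mm⁴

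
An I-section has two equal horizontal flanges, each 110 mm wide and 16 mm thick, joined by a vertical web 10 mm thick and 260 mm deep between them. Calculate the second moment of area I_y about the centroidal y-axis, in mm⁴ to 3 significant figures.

Treat the section as a set of non-overlapping primitives; coordinates are from the bounding-box lower-left.
Bottom flange: 110 × 16, A = 1 760 mm², x = 55 mm, Ī = 1 774 667 mm⁴.
Web: 10 × 260, A = 2 600 mm², x = 55 mm, Ī = 21 667 mm⁴.
Top flange: 110 × 16, A = 1 760 mm², x = 55 mm, Ī = 1 774 667 mm⁴.
By symmetry the centroid is at mid-width, x̄ = 55 mm.
All pieces are centred on the centroidal y-axis, so I = ΣĪ = 3 571 000 mm⁴.

I_y ≈ 3.57 × 10⁶ mm⁴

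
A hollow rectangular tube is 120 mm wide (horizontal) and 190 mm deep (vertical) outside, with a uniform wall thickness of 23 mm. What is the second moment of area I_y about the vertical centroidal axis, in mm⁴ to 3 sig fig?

Split into non-overlapping primitives; take the origin at the lower-left of the bounding box.
Outer rectangle: 120 × 190, A = 22 800 mm², x = 60 mm, Ī = 27 360 000 mm⁴.
Inner void (subtracted): 74 × 144, A = 10 656 mm², x = 60 mm, Ī = 4 862 688 mm⁴.
By symmetry the centroid is at mid-width, x̄ = 60 mm.
All pieces are centred on the vertical centroidal axis, so I = ΣĪ (holes subtracted) = 22 497 312 mm⁴.

I_y ≈ 2.25 × 10⁷ mm⁴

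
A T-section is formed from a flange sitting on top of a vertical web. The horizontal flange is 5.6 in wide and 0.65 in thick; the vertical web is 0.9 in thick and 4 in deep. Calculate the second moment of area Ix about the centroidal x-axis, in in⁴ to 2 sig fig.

Break the section into simple shapes (no overlaps), measuring from the bottom-left corner of the bounding box.
Flange: 5.6 × 0.65, A = 3.64 in², y = 4.325 in, Ī = 0.1282 in⁴.
Web: 0.9 × 4, A = 3.6 in², y = 2 in, Ī = 4.8 in⁴.
Centroid: ȳ = ΣA·y / ΣA = 3.169 in.
Transfer each piece to the centroidal x-axis using Ī + A·d² with d = y − 3.169:
  flange: d = 1.156 in → contributes +4.993 in⁴
  web: d = -1.169 in → contributes +9.719 in⁴
Total I = 14.71 in⁴.

Ix ≈ 15 in⁴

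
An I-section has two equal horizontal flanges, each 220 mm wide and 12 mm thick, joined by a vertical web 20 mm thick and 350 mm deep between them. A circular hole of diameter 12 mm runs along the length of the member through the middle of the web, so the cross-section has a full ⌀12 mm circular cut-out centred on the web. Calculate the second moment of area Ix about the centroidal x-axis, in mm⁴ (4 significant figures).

Ix ≈ 2.445 × 10⁸ mm⁴

Decompose the section into non-overlapping parts with the origin at the bottom-left of its bounding rectangle.
Bottom flange: 220 × 12, A = 2 640 mm², y = 6 mm, Ī = 31 680 mm⁴.
Web: 20 × 350, A = 7 000 mm², y = 187 mm, Ī = 71 458 333 mm⁴.
Top flange: 220 × 12, A = 2 640 mm², y = 368 mm, Ī = 31 680 mm⁴.
Hole (subtracted): ⌀12, A = 113.097 mm², y = 187 mm, Ī = 1017.88 mm⁴.
By symmetry the centroid is at mid-height, ȳ = 187 mm.
Transfer each piece to the centroidal x-axis using Ī + A·d² with d = y − 187:
  bottom flange: d = -181 mm → contributes +86 520 720 mm⁴
  web: d = 0 mm → contributes +71 458 333 mm⁴
  top flange: d = 181 mm → contributes +86 520 720 mm⁴
  hole: d = 0 mm → contributes −1017.88 mm⁴
Total I = 244 498 755 mm⁴.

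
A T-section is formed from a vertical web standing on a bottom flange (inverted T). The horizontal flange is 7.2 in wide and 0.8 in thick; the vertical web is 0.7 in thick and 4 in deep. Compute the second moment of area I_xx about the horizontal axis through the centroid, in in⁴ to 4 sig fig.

I_xx ≈ 14.89 in⁴

Split into non-overlapping primitives; take the origin at the lower-left of the bounding box.
Flange: 7.2 × 0.8, A = 5.76 in², y = 0.4 in, Ī = 0.3072 in⁴.
Web: 0.7 × 4, A = 2.8 in², y = 2.8 in, Ī = 3.73333 in⁴.
Centroid: ȳ = ΣA·y / ΣA = 1.18505 in.
Transfer each piece to the horizontal axis through the centroid using Ī + A·d² with d = y − 1.18505:
  flange: d = -0.785047 in → contributes +3.85708 in⁴
  web: d = 1.61495 in → contributes +11.0359 in⁴
Total I = 14.893 in⁴.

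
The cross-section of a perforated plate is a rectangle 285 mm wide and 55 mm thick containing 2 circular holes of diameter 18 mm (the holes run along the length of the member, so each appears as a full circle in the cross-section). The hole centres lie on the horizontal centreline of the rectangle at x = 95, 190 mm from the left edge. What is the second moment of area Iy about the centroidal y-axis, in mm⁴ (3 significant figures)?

Iy ≈ 1.05 × 10⁸ mm⁴

Break the section into simple shapes (no overlaps), measuring from the bottom-left corner of the bounding box.
Plate: 285 × 55, A = 15 675 mm², x = 142.5 mm, Ī = 106 100 156 mm⁴.
Hole 1 (subtracted): ⌀18, A = 254.47 mm², x = 95 mm, Ī = 5 153 mm⁴.
Hole 2 (subtracted): ⌀18, A = 254.47 mm², x = 190 mm, Ī = 5 153 mm⁴.
By symmetry the centroid is at mid-width, x̄ = 142.5 mm.
Transfer each piece to the centroidal y-axis using Ī + A·d² with d = x − 142.5:
  plate: d = 0 mm → contributes +106 100 156 mm⁴
  hole 1: d = -47.5 mm → contributes −579 299 mm⁴
  hole 2: d = 47.5 mm → contributes −579 299 mm⁴
Total I = 104 941 559 mm⁴.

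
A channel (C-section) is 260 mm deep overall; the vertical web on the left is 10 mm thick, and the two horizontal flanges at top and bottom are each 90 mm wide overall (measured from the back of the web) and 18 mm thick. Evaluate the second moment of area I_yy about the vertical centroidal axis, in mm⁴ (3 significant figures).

I_yy ≈ 4.32 × 10⁶ mm⁴

Break the section into simple shapes (no overlaps), measuring from the bottom-left corner of the bounding box.
Web: 10 × 260, A = 2 600 mm², x = 5 mm, Ī = 21 667 mm⁴.
Top flange (beyond web): 80 × 18, A = 1 440 mm², x = 50 mm, Ī = 768 000 mm⁴.
Bottom flange (beyond web): 80 × 18, A = 1 440 mm², x = 50 mm, Ī = 768 000 mm⁴.
Centroid: x̄ = ΣA·x / ΣA = 28.65 mm.
Transfer each piece to the vertical centroidal axis using Ī + A·d² with d = x − 28.65:
  web: d = -23.65 mm → contributes +1 475 860 mm⁴
  top flange (beyond web): d = 21.35 mm → contributes +1 424 407 mm⁴
  bottom flange (beyond web): d = 21.35 mm → contributes +1 424 407 mm⁴
Total I = 4 324 674 mm⁴.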